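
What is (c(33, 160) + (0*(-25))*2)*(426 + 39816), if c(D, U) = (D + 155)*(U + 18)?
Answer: 1346658288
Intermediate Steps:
c(D, U) = (18 + U)*(155 + D) (c(D, U) = (155 + D)*(18 + U) = (18 + U)*(155 + D))
(c(33, 160) + (0*(-25))*2)*(426 + 39816) = ((2790 + 18*33 + 155*160 + 33*160) + (0*(-25))*2)*(426 + 39816) = ((2790 + 594 + 24800 + 5280) + 0*2)*40242 = (33464 + 0)*40242 = 33464*40242 = 1346658288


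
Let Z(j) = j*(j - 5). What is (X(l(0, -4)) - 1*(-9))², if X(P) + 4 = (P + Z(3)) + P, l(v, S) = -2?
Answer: 25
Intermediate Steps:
Z(j) = j*(-5 + j)
X(P) = -10 + 2*P (X(P) = -4 + ((P + 3*(-5 + 3)) + P) = -4 + ((P + 3*(-2)) + P) = -4 + ((P - 6) + P) = -4 + ((-6 + P) + P) = -4 + (-6 + 2*P) = -10 + 2*P)
(X(l(0, -4)) - 1*(-9))² = ((-10 + 2*(-2)) - 1*(-9))² = ((-10 - 4) + 9)² = (-14 + 9)² = (-5)² = 25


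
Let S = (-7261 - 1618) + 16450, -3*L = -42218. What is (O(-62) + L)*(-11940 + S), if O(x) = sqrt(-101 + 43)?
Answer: -184450442/3 - 4369*I*sqrt(58) ≈ -6.1483e+7 - 33273.0*I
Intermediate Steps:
L = 42218/3 (L = -1/3*(-42218) = 42218/3 ≈ 14073.)
O(x) = I*sqrt(58) (O(x) = sqrt(-58) = I*sqrt(58))
S = 7571 (S = -8879 + 16450 = 7571)
(O(-62) + L)*(-11940 + S) = (I*sqrt(58) + 42218/3)*(-11940 + 7571) = (42218/3 + I*sqrt(58))*(-4369) = -184450442/3 - 4369*I*sqrt(58)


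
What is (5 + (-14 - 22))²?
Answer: 961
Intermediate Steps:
(5 + (-14 - 22))² = (5 - 36)² = (-31)² = 961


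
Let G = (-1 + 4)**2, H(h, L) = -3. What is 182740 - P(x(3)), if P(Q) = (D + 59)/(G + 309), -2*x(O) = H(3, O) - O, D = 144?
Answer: 58111117/318 ≈ 1.8274e+5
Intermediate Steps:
G = 9 (G = 3**2 = 9)
x(O) = 3/2 + O/2 (x(O) = -(-3 - O)/2 = 3/2 + O/2)
P(Q) = 203/318 (P(Q) = (144 + 59)/(9 + 309) = 203/318)
182740 - P(x(3)) = 182740 - 1*203/318 = 182740 - 203/318 = 58111117/318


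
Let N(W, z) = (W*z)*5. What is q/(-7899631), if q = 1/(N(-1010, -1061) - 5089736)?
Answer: -1/2119581592134 ≈ -4.7179e-13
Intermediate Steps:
N(W, z) = 5*W*z
q = 1/268314 (q = 1/(5*(-1010)*(-1061) - 5089736) = 1/(5358050 - 5089736) = 1/268314 ≈ 3.7270e-6)
q/(-7899631) = (1/268314)/(-7899631) = (1/268314)*(-1/7899631) = -1/2119581592134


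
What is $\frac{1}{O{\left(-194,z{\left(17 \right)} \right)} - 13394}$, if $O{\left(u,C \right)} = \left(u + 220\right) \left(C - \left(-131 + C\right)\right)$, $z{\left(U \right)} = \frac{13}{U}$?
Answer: $- \frac{1}{9988} \approx -0.00010012$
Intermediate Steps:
$O{\left(u,C \right)} = 28820 + 131 u$ ($O{\left(u,C \right)} = \left(220 + u\right) 131 = 28820 + 131 u$)
$\frac{1}{O{\left(-194,z{\left(17 \right)} \right)} - 13394} = \frac{1}{\left(28820 + 131 \left(-194\right)\right) - 13394} = \frac{1}{\left(28820 - 25414\right) - 13394} = \frac{1}{3406 - 13394} = \frac{1}{-9988} = - \frac{1}{9988}$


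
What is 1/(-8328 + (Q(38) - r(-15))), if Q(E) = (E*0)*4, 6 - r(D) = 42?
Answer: -1/8292 ≈ -0.00012060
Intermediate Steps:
r(D) = -36 (r(D) = 6 - 1*42 = 6 - 42 = -36)
Q(E) = 0 (Q(E) = 0*4 = 0)
1/(-8328 + (Q(38) - r(-15))) = 1/(-8328 + (0 - 1*(-36))) = 1/(-8328 + (0 + 36)) = 1/(-8328 + 36) = 1/(-8292) = -1/8292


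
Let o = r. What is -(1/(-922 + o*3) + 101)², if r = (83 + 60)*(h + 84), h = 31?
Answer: -23909303001796/2343818569 ≈ -10201.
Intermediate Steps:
r = 16445 (r = (83 + 60)*(31 + 84) = 143*115 = 16445)
o = 16445
-(1/(-922 + o*3) + 101)² = -(1/(-922 + 16445*3) + 101)² = -(1/(-922 + 49335) + 101)² = -(1/48413 + 101)² = -(4889714/48413)² = -1*23909303001796/2343818569 = -23909303001796/2343818569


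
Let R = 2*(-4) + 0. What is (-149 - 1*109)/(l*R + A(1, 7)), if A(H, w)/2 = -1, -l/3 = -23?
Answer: 129/277 ≈ 0.46570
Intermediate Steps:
l = 69 (l = -3*(-23) = 69)
A(H, w) = -2 (A(H, w) = 2*(-1) = -2)
R = -8 (R = -8 + 0 = -8)
(-149 - 1*109)/(l*R + A(1, 7)) = (-149 - 1*109)/(69*(-8) - 2) = (-149 - 109)/(-552 - 2) = -258/(-554) = -258*(-1/554) = 129/277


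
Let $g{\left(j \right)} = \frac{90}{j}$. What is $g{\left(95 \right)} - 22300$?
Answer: $- \frac{423682}{19} \approx -22299.0$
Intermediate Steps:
$g{\left(95 \right)} - 22300 = \frac{90}{95} - 22300 = 90 \cdot \frac{1}{95} - 22300 = \frac{18}{19} - 22300 = - \frac{423682}{19}$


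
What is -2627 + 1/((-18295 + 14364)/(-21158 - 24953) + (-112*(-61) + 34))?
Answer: -831713557628/316602057 ≈ -2627.0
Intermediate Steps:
-2627 + 1/((-18295 + 14364)/(-21158 - 24953) + (-112*(-61) + 34)) = -2627 + 1/(-3931/(-46111) + (6832 + 34)) = -2627 + 1/(-3931*(-1/46111) + 6866) = -2627 + 1/(3931/46111 + 6866) = -2627 + 1/(316602057/46111) = -2627 + 46111/316602057 = -831713557628/316602057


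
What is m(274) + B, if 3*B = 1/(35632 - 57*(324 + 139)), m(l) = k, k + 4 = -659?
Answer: -18380348/27723 ≈ -663.00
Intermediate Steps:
k = -663 (k = -4 - 659 = -663)
m(l) = -663
B = 1/27723 (B = 1/(3*(35632 - 57*(324 + 139))) = 1/(3*(35632 - 57*463)) = 1/(3*(35632 - 26391)) = (⅓)/9241 = (⅓)*(1/9241) = 1/27723 ≈ 3.6071e-5)
m(274) + B = -663 + 1/27723 = -18380348/27723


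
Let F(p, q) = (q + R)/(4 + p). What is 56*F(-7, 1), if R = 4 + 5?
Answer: -560/3 ≈ -186.67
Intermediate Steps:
R = 9
F(p, q) = (9 + q)/(4 + p) (F(p, q) = (q + 9)/(4 + p) = (9 + q)/(4 + p))
56*F(-7, 1) = 56*((9 + 1)/(4 - 7)) = 56*(10/(-3)) = 56*(-⅓*10) = 56*(-10/3) = -560/3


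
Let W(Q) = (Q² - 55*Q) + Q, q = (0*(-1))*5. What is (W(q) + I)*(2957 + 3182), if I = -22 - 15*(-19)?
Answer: 1614557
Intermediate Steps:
I = 263 (I = -22 + 285 = 263)
q = 0 (q = 0*5 = 0)
W(Q) = Q² - 54*Q
(W(q) + I)*(2957 + 3182) = (0*(-54 + 0) + 263)*(2957 + 3182) = (0*(-54) + 263)*6139 = (0 + 263)*6139 = 263*6139 = 1614557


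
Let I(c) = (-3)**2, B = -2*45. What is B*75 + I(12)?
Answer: -6741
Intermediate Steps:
B = -90
I(c) = 9
B*75 + I(12) = -90*75 + 9 = -6750 + 9 = -6741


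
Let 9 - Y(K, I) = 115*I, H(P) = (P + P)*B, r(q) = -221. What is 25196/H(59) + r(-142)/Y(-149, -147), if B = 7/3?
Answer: 639156443/6985482 ≈ 91.498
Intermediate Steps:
B = 7/3 (B = 7*(1/3) = 7/3 ≈ 2.3333)
H(P) = 14*P/3 (H(P) = (P + P)*(7/3) = (2*P)*(7/3) = 14*P/3)
Y(K, I) = 9 - 115*I
25196/H(59) + r(-142)/Y(-149, -147) = 25196/(((14/3)*59)) - 221/(9 - 115*(-147)) = 25196/(826/3) - 221/(9 + 16905) = 25196*(3/826) - 221/16914 = 37794/413 - 221*1/16914 = 37794/413 - 221/16914 = 639156443/6985482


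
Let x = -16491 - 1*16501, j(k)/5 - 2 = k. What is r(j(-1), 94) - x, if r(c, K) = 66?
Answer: 33058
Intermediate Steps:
j(k) = 10 + 5*k
x = -32992 (x = -16491 - 16501 = -32992)
r(j(-1), 94) - x = 66 - 1*(-32992) = 66 + 32992 = 33058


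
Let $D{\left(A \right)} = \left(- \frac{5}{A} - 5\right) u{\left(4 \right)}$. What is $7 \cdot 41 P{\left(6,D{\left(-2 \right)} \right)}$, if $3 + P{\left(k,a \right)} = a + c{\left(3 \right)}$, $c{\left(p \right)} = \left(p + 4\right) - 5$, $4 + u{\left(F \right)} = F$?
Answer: $-287$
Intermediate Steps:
$u{\left(F \right)} = -4 + F$
$D{\left(A \right)} = 0$ ($D{\left(A \right)} = \left(- \frac{5}{A} - 5\right) \left(-4 + 4\right) = \left(-5 - \frac{5}{A}\right) 0 = 0$)
$c{\left(p \right)} = -1 + p$ ($c{\left(p \right)} = \left(4 + p\right) - 5 = -1 + p$)
$P{\left(k,a \right)} = -1 + a$ ($P{\left(k,a \right)} = -3 + \left(a + \left(-1 + 3\right)\right) = -3 + \left(a + 2\right) = -3 + \left(2 + a\right) = -1 + a$)
$7 \cdot 41 P{\left(6,D{\left(-2 \right)} \right)} = 7 \cdot 41 \left(-1 + 0\right) = 287 \left(-1\right) = -287$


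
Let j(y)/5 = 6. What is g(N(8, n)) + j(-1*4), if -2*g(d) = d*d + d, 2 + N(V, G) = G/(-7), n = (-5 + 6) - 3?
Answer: 1440/49 ≈ 29.388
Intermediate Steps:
j(y) = 30 (j(y) = 5*6 = 30)
n = -2 (n = 1 - 3 = -2)
N(V, G) = -2 - G/7 (N(V, G) = -2 + G/(-7) = -2 + G*(-1/7) = -2 - G/7)
g(d) = -d/2 - d**2/2 (g(d) = -(d*d + d)/2 = -(d**2 + d)/2 = -(d + d**2)/2 = -d/2 - d**2/2)
g(N(8, n)) + j(-1*4) = -(-2 - 1/7*(-2))*(1 + (-2 - 1/7*(-2)))/2 + 30 = -(-2 + 2/7)*(1 + (-2 + 2/7))/2 + 30 = -1/2*(-12/7)*(1 - 12/7) + 30 = -1/2*(-12/7)*(-5/7) + 30 = -30/49 + 30 = 1440/49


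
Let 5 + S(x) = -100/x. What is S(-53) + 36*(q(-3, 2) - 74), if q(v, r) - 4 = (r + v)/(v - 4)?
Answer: -934167/371 ≈ -2518.0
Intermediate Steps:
q(v, r) = 4 + (r + v)/(-4 + v) (q(v, r) = 4 + (r + v)/(v - 4) = 4 + (r + v)/(-4 + v))
S(x) = -5 - 100/x
S(-53) + 36*(q(-3, 2) - 74) = (-5 - 100/(-53)) + 36*((-16 + 2 + 5*(-3))/(-4 - 3) - 74) = (-5 - 100*(-1/53)) + 36*((-16 + 2 - 15)/(-7) - 74) = (-5 + 100/53) + 36*(-1/7*(-29) - 74) = -165/53 + 36*(29/7 - 74) = -165/53 + 36*(-489/7) = -165/53 - 17604/7 = -934167/371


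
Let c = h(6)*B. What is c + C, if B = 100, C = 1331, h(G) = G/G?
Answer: 1431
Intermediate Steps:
h(G) = 1
c = 100 (c = 1*100 = 100)
c + C = 100 + 1331 = 1431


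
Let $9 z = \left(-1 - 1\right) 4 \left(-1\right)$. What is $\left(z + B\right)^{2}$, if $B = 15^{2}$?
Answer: $\frac{4133089}{81} \approx 51026.0$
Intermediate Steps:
$B = 225$
$z = \frac{8}{9}$ ($z = \frac{\left(-1 - 1\right) 4 \left(-1\right)}{9} = \frac{\left(-2\right) 4 \left(-1\right)}{9} = \frac{\left(-8\right) \left(-1\right)}{9} = \frac{1}{9} \cdot 8 = \frac{8}{9} \approx 0.88889$)
$\left(z + B\right)^{2} = \left(\frac{8}{9} + 225\right)^{2} = \left(\frac{2033}{9}\right)^{2} = \frac{4133089}{81}$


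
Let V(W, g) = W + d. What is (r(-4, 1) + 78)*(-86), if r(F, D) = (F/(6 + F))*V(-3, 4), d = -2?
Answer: -7568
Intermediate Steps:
V(W, g) = -2 + W (V(W, g) = W - 2 = -2 + W)
r(F, D) = -5*F/(6 + F) (r(F, D) = (F/(6 + F))*(-2 - 3) = (F/(6 + F))*(-5) = -5*F/(6 + F))
(r(-4, 1) + 78)*(-86) = (-5*(-4)/(6 - 4) + 78)*(-86) = (-5*(-4)/2 + 78)*(-86) = (-5*(-4)*½ + 78)*(-86) = (10 + 78)*(-86) = 88*(-86) = -7568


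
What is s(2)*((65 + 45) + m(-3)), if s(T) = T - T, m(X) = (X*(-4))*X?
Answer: 0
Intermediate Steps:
m(X) = -4*X² (m(X) = (-4*X)*X = -4*X²)
s(T) = 0
s(2)*((65 + 45) + m(-3)) = 0*((65 + 45) - 4*(-3)²) = 0*(110 - 4*9) = 0*(110 - 36) = 0*74 = 0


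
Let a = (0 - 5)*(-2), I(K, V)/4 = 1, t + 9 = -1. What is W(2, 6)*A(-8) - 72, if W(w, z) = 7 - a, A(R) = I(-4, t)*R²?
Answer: -840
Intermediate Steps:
t = -10 (t = -9 - 1 = -10)
I(K, V) = 4 (I(K, V) = 4*1 = 4)
a = 10 (a = -5*(-2) = 10)
A(R) = 4*R²
W(w, z) = -3 (W(w, z) = 7 - 1*10 = 7 - 10 = -3)
W(2, 6)*A(-8) - 72 = -12*(-8)² - 72 = -12*64 - 72 = -3*256 - 72 = -768 - 72 = -840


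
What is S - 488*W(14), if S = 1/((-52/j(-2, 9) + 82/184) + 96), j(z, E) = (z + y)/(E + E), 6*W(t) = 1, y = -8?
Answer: -21329344/262263 ≈ -81.328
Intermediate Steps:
W(t) = ⅙ (W(t) = (⅙)*1 = ⅙)
j(z, E) = (-8 + z)/(2*E) (j(z, E) = (z - 8)/(E + E) = (-8 + z)/((2*E)) = (-8 + z)*(1/(2*E)) = (-8 + z)/(2*E))
S = 460/87421 (S = 1/((-52*18/(-8 - 2) + 82/184) + 96) = 1/((-52/((½)*(⅑)*(-10)) + 82*(1/184)) + 96) = 1/((-52/(-5/9) + 41/92) + 96) = 1/((-52*(-9/5) + 41/92) + 96) = 1/((468/5 + 41/92) + 96) = 1/(43261/460 + 96) = 1/(87421/460) = 460/87421 ≈ 0.0052619)
S - 488*W(14) = 460/87421 - 488*⅙ = 460/87421 - 244/3 = -21329344/262263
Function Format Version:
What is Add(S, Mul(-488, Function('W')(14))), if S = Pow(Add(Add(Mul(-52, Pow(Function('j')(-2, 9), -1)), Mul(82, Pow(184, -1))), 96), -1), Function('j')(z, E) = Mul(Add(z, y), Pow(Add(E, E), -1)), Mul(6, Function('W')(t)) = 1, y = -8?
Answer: Rational(-21329344, 262263) ≈ -81.328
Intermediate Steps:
Function('W')(t) = Rational(1, 6) (Function('W')(t) = Mul(Rational(1, 6), 1) = Rational(1, 6))
Function('j')(z, E) = Mul(Rational(1, 2), Pow(E, -1), Add(-8, z)) (Function('j')(z, E) = Mul(Add(z, -8), Pow(Add(E, E), -1)) = Mul(Add(-8, z), Pow(Mul(2, E), -1)) = Mul(Add(-8, z), Mul(Rational(1, 2), Pow(E, -1))) = Mul(Rational(1, 2), Pow(E, -1), Add(-8, z)))
S = Rational(460, 87421) (S = Pow(Add(Add(Mul(-52, Pow(Mul(Rational(1, 2), Pow(9, -1), Add(-8, -2)), -1)), Mul(82, Pow(184, -1))), 96), -1) = Pow(Add(Add(Mul(-52, Pow(Mul(Rational(1, 2), Rational(1, 9), -10), -1)), Mul(82, Rational(1, 184))), 96), -1) = Pow(Add(Add(Mul(-52, Pow(Rational(-5, 9), -1)), Rational(41, 92)), 96), -1) = Pow(Add(Add(Mul(-52, Rational(-9, 5)), Rational(41, 92)), 96), -1) = Pow(Add(Add(Rational(468, 5), Rational(41, 92)), 96), -1) = Pow(Add(Rational(43261, 460), 96), -1) = Pow(Rational(87421, 460), -1) = Rational(460, 87421) ≈ 0.0052619)
Add(S, Mul(-488, Function('W')(14))) = Add(Rational(460, 87421), Mul(-488, Rational(1, 6))) = Add(Rational(460, 87421), Rational(-244, 3)) = Rational(-21329344, 262263)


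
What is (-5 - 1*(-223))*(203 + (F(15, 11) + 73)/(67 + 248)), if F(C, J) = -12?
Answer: 13953308/315 ≈ 44296.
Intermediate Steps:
(-5 - 1*(-223))*(203 + (F(15, 11) + 73)/(67 + 248)) = (-5 - 1*(-223))*(203 + (-12 + 73)/(67 + 248)) = (-5 + 223)*(203 + 61/315) = 218*(203 + 61*(1/315)) = 218*(203 + 61/315) = 218*(64006/315) = 13953308/315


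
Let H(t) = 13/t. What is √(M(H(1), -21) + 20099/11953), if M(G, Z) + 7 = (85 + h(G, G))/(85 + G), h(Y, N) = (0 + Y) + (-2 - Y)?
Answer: I*√125218600042/167342 ≈ 2.1146*I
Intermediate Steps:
h(Y, N) = -2 (h(Y, N) = Y + (-2 - Y) = -2)
M(G, Z) = -7 + 83/(85 + G) (M(G, Z) = -7 + (85 - 2)/(85 + G) = -7 + 83/(85 + G))
√(M(H(1), -21) + 20099/11953) = √((-512 - 91/1)/(85 + 13/1) + 20099/11953) = √((-512 - 91)/(85 + 13*1) + 20099*(1/11953)) = √((-512 - 7*13)/(85 + 13) + 20099/11953) = √((-512 - 91)/98 + 20099/11953) = √((1/98)*(-603) + 20099/11953) = √(-603/98 + 20099/11953) = √(-5237957/1171394) = I*√125218600042/167342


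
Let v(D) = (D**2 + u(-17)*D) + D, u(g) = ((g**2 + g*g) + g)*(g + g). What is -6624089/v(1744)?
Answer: 6624089/30221776 ≈ 0.21918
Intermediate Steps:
u(g) = 2*g*(g + 2*g**2) (u(g) = ((g**2 + g**2) + g)*(2*g) = (2*g**2 + g)*(2*g) = (g + 2*g**2)*(2*g) = 2*g*(g + 2*g**2))
v(D) = D**2 - 19073*D (v(D) = (D**2 + ((-17)**2*(2 + 4*(-17)))*D) + D = (D**2 + (289*(2 - 68))*D) + D = (D**2 + (289*(-66))*D) + D = (D**2 - 19074*D) + D = D**2 - 19073*D)
-6624089/v(1744) = -6624089*1/(1744*(-19073 + 1744)) = -6624089/(1744*(-17329)) = -6624089/(-30221776) = -6624089*(-1/30221776) = 6624089/30221776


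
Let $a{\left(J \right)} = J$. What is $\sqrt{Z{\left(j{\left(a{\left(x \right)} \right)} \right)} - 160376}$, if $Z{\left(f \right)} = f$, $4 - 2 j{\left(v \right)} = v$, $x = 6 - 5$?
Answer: $\frac{i \sqrt{641498}}{2} \approx 400.47 i$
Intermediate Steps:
$x = 1$
$j{\left(v \right)} = 2 - \frac{v}{2}$
$\sqrt{Z{\left(j{\left(a{\left(x \right)} \right)} \right)} - 160376} = \sqrt{\left(2 - \frac{1}{2}\right) - 160376} = \sqrt{\frac{3}{2} - 160376} = \sqrt{- \frac{320749}{2}} = \frac{i \sqrt{641498}}{2}$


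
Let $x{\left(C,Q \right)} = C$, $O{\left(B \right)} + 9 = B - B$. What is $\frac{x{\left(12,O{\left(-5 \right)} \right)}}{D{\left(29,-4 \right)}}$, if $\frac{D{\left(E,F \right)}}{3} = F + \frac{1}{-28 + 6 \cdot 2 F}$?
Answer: $- \frac{304}{305} \approx -0.99672$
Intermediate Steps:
$O{\left(B \right)} = -9$ ($O{\left(B \right)} = -9 + \left(B - B\right) = -9 + 0 = -9$)
$D{\left(E,F \right)} = 3 F + \frac{3}{-28 + 12 F}$ ($D{\left(E,F \right)} = 3 \left(F + \frac{1}{-28 + 6 \cdot 2 F}\right) = 3 \left(F + \frac{1}{-28 + 12 F}\right) = 3 F + \frac{3}{-28 + 12 F}$)
$\frac{x{\left(12,O{\left(-5 \right)} \right)}}{D{\left(29,-4 \right)}} = \frac{12}{\frac{3}{4} \frac{1}{-7 + 3 \left(-4\right)} \left(1 - -112 + 12 \left(-4\right)^{2}\right)} = \frac{12}{\frac{3}{4} \frac{1}{-7 - 12} \left(1 + 112 + 12 \cdot 16\right)} = \frac{12}{\frac{3}{4} \frac{1}{-19} \left(1 + 112 + 192\right)} = \frac{12}{\frac{3}{4} \left(- \frac{1}{19}\right) 305} = \frac{12}{- \frac{915}{76}} = 12 \left(- \frac{76}{915}\right) = - \frac{304}{305}$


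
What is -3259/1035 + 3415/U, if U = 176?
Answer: 2960941/182160 ≈ 16.255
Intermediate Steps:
-3259/1035 + 3415/U = -3259/1035 + 3415/176 = 2960941/182160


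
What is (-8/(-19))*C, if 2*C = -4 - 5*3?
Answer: -4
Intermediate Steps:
C = -19/2 (C = (-4 - 5*3)/2 = (-4 - 15)/2 = (1/2)*(-19) = -19/2 ≈ -9.5000)
(-8/(-19))*C = -8/(-19)*(-19/2) = -8*(-1)/19*(-19/2) = -1*(-8/19)*(-19/2) = (8/19)*(-19/2) = -4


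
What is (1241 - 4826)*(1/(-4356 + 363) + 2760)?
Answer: -13169711405/1331 ≈ -9.8946e+6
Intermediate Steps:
(1241 - 4826)*(1/(-4356 + 363) + 2760) = -3585*(1/(-3993) + 2760) = -3585*(-1/3993 + 2760) = -3585*11020679/3993 = -13169711405/1331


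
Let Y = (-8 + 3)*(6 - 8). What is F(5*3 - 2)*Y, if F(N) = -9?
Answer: -90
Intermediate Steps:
Y = 10 (Y = -5*(-2) = 10)
F(5*3 - 2)*Y = -9*10 = -90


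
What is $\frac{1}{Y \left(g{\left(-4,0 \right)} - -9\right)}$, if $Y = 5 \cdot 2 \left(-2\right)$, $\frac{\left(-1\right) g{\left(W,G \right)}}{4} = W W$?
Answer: $\frac{1}{1100} \approx 0.00090909$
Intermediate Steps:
$g{\left(W,G \right)} = - 4 W^{2}$ ($g{\left(W,G \right)} = - 4 W W = - 4 W^{2}$)
$Y = -20$ ($Y = 10 \left(-2\right) = -20$)
$\frac{1}{Y \left(g{\left(-4,0 \right)} - -9\right)} = \frac{1}{\left(-20\right) \left(- 4 \left(-4\right)^{2} - -9\right)} = \frac{1}{\left(-20\right) \left(\left(-4\right) 16 + 9\right)} = \frac{1}{\left(-20\right) \left(-64 + 9\right)} = \frac{1}{\left(-20\right) \left(-55\right)} = \frac{1}{1100}$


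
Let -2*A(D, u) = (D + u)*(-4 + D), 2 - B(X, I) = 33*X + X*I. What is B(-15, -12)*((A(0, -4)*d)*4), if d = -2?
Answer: 20288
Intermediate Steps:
B(X, I) = 2 - 33*X - I*X (B(X, I) = 2 - (33*X + X*I) = 2 - (33*X + I*X) = 2 + (-33*X - I*X) = 2 - 33*X - I*X)
A(D, u) = -(-4 + D)*(D + u)/2 (A(D, u) = -(D + u)*(-4 + D)/2 = -(-4 + D)*(D + u)/2)
B(-15, -12)*((A(0, -4)*d)*4) = (2 - 33*(-15) - 1*(-12)*(-15))*(((2*0 + 2*(-4) - ½*0² - ½*0*(-4))*(-2))*4) = (2 + 495 - 180)*(((0 - 8 - ½*0 + 0)*(-2))*4) = 317*(((0 - 8 + 0 + 0)*(-2))*4) = 317*(-8*(-2)*4) = 317*(16*4) = 317*64 = 20288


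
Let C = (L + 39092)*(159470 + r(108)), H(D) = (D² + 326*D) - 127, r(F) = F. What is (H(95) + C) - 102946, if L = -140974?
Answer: -16258188874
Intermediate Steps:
H(D) = -127 + D² + 326*D
C = -16258125796 (C = (-140974 + 39092)*(159470 + 108) = -101882*159578 = -16258125796)
(H(95) + C) - 102946 = ((-127 + 95² + 326*95) - 16258125796) - 102946 = ((-127 + 9025 + 30970) - 16258125796) - 102946 = (39868 - 16258125796) - 102946 = -16258085928 - 102946 = -16258188874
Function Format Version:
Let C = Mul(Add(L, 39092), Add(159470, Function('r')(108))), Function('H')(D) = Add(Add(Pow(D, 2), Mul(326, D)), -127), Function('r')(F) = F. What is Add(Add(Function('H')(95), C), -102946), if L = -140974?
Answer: -16258188874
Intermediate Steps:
Function('H')(D) = Add(-127, Pow(D, 2), Mul(326, D))
C = -16258125796 (C = Mul(Add(-140974, 39092), Add(159470, 108)) = Mul(-101882, 159578) = -16258125796)
Add(Add(Function('H')(95), C), -102946) = Add(Add(Add(-127, Pow(95, 2), Mul(326, 95)), -16258125796), -102946) = Add(Add(Add(-127, 9025, 30970), -16258125796), -102946) = Add(Add(39868, -16258125796), -102946) = Add(-16258085928, -102946) = -16258188874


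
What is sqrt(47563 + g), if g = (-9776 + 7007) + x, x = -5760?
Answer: sqrt(39034) ≈ 197.57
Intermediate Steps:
g = -8529 (g = (-9776 + 7007) - 5760 = -2769 - 5760 = -8529)
sqrt(47563 + g) = sqrt(47563 - 8529) = sqrt(39034)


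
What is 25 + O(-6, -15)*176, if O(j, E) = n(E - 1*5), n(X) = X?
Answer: -3495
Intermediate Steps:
O(j, E) = -5 + E (O(j, E) = E - 1*5 = E - 5 = -5 + E)
25 + O(-6, -15)*176 = 25 + (-5 - 15)*176 = 25 - 20*176 = 25 - 3520 = -3495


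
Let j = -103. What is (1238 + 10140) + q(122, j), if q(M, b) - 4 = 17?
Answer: 11399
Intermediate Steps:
q(M, b) = 21 (q(M, b) = 4 + 17 = 21)
(1238 + 10140) + q(122, j) = (1238 + 10140) + 21 = 11378 + 21 = 11399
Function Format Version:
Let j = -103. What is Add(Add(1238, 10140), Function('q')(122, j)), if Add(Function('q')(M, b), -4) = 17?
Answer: 11399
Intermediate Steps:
Function('q')(M, b) = 21 (Function('q')(M, b) = Add(4, 17) = 21)
Add(Add(1238, 10140), Function('q')(122, j)) = Add(Add(1238, 10140), 21) = Add(11378, 21) = 11399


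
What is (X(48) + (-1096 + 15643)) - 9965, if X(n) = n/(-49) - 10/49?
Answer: 224460/49 ≈ 4580.8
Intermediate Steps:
X(n) = -10/49 - n/49 (X(n) = n*(-1/49) - 10*1/49 = -n/49 - 10/49 = -10/49 - n/49)
(X(48) + (-1096 + 15643)) - 9965 = ((-10/49 - 1/49*48) + (-1096 + 15643)) - 9965 = ((-10/49 - 48/49) + 14547) - 9965 = (-58/49 + 14547) - 9965 = 712745/49 - 9965 = 224460/49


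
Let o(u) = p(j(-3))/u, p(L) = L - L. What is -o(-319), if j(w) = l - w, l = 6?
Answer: 0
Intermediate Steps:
j(w) = 6 - w
p(L) = 0
o(u) = 0 (o(u) = 0/u = 0)
-o(-319) = -1*0 = 0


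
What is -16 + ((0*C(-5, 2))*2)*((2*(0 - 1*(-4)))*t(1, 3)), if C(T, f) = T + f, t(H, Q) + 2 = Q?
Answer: -16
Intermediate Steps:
t(H, Q) = -2 + Q
-16 + ((0*C(-5, 2))*2)*((2*(0 - 1*(-4)))*t(1, 3)) = -16 + ((0*(-5 + 2))*2)*((2*(0 - 1*(-4)))*(-2 + 3)) = -16 + ((0*(-3))*2)*((2*(0 + 4))*1) = -16 + (0*2)*((2*4)*1) = -16 + 0*(8*1) = -16 + 0*8 = -16 + 0 = -16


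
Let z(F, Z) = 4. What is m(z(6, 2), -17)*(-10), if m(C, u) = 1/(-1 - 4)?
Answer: 2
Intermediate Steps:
m(C, u) = -⅕ (m(C, u) = 1/(-5) = -⅕)
m(z(6, 2), -17)*(-10) = -⅕*(-10) = 2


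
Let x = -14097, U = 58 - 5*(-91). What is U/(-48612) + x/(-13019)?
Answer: 226201539/210959876 ≈ 1.0722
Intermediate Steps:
U = 513 (U = 58 + 455 = 513)
U/(-48612) + x/(-13019) = 513/(-48612) - 14097/(-13019) = 513*(-1/48612) - 14097*(-1/13019) = -171/16204 + 14097/13019 = 226201539/210959876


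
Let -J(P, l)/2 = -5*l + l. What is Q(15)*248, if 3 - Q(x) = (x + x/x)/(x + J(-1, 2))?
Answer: 616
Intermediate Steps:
J(P, l) = 8*l (J(P, l) = -2*(-5*l + l) = -(-8)*l = 8*l)
Q(x) = 3 - (1 + x)/(16 + x) (Q(x) = 3 - (x + x/x)/(x + 8*2) = 3 - (x + 1)/(x + 16) = 3 - (1 + x)/(16 + x))
Q(15)*248 = ((47 + 2*15)/(16 + 15))*248 = ((47 + 30)/31)*248 = ((1/31)*77)*248 = (77/31)*248 = 616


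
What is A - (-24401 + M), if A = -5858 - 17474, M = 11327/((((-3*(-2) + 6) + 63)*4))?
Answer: 309373/300 ≈ 1031.2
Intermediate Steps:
M = 11327/300 (M = 11327/((((6 + 6) + 63)*4)) = 11327/(((12 + 63)*4)) = 11327/((75*4)) = 11327/300 ≈ 37.757)
A = -23332
A - (-24401 + M) = -23332 - (-24401 + 11327/300) = -23332 - 1*(-7308973/300) = -23332 + 7308973/300 = 309373/300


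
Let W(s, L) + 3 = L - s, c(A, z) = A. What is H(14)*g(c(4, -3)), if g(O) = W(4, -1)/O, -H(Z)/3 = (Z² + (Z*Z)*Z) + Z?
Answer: 17724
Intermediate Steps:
W(s, L) = -3 + L - s (W(s, L) = -3 + (L - s) = -3 + L - s)
H(Z) = -3*Z - 3*Z² - 3*Z³ (H(Z) = -3*((Z² + (Z*Z)*Z) + Z) = -3*((Z² + Z²*Z) + Z) = -3*((Z² + Z³) + Z) = -3*(Z + Z² + Z³) = -3*Z - 3*Z² - 3*Z³)
g(O) = -8/O (g(O) = (-3 - 1 - 1*4)/O = (-3 - 1 - 4)/O = -8/O)
H(14)*g(c(4, -3)) = (-3*14*(1 + 14 + 14²))*(-8/4) = (-3*14*(1 + 14 + 196))*(-8*¼) = -3*14*211*(-2) = -8862*(-2) = 17724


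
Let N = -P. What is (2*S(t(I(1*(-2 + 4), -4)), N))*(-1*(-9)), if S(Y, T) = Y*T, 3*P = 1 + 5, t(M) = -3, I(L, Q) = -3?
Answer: 108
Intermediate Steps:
P = 2 (P = (1 + 5)/3 = (1/3)*6 = 2)
N = -2 (N = -1*2 = -2)
S(Y, T) = T*Y
(2*S(t(I(1*(-2 + 4), -4)), N))*(-1*(-9)) = (2*(-2*(-3)))*(-1*(-9)) = (2*6)*9 = 12*9 = 108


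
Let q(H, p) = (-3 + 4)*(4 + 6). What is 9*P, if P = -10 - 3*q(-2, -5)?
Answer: -360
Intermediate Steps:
q(H, p) = 10 (q(H, p) = 1*10 = 10)
P = -40 (P = -10 - 3*10 = -10 - 30 = -40)
9*P = 9*(-40) = -360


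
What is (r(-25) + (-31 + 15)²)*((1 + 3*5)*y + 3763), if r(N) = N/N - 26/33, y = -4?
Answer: 10425015/11 ≈ 9.4773e+5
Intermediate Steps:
r(N) = 7/33 (r(N) = 1 - 26*1/33 = 1 - 26/33 = 7/33)
(r(-25) + (-31 + 15)²)*((1 + 3*5)*y + 3763) = (7/33 + (-31 + 15)²)*((1 + 3*5)*(-4) + 3763) = (7/33 + (-16)²)*((1 + 15)*(-4) + 3763) = (7/33 + 256)*(16*(-4) + 3763) = 8455*(-64 + 3763)/33 = (8455/33)*3699 = 10425015/11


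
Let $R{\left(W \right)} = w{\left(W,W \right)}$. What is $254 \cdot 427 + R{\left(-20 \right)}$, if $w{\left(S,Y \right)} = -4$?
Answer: $108454$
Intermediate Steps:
$R{\left(W \right)} = -4$
$254 \cdot 427 + R{\left(-20 \right)} = 254 \cdot 427 - 4 = 108458 - 4 = 108454$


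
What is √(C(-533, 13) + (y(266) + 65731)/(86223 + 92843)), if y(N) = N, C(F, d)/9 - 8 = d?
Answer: 3*√674670370454/179066 ≈ 13.761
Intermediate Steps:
C(F, d) = 72 + 9*d
√(C(-533, 13) + (y(266) + 65731)/(86223 + 92843)) = √((72 + 9*13) + (266 + 65731)/(86223 + 92843)) = √((72 + 117) + 65997/179066) = √(189 + 65997*(1/179066)) = √(189 + 65997/179066) = √(33909471/179066) = 3*√674670370454/179066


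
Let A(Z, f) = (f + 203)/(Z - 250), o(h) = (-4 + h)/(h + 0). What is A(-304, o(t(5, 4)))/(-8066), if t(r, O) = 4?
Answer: 203/4468564 ≈ 4.5428e-5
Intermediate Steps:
o(h) = (-4 + h)/h
A(Z, f) = (203 + f)/(-250 + Z)
A(-304, o(t(5, 4)))/(-8066) = ((203 + (-4 + 4)/4)/(-250 - 304))/(-8066) = ((203 + (¼)*0)/(-554))*(-1/8066) = -(203 + 0)/554*(-1/8066) = -1/554*203*(-1/8066) = -203/554*(-1/8066) = 203/4468564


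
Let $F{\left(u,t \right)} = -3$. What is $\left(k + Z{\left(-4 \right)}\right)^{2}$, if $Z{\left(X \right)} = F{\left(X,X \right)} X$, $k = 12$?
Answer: $576$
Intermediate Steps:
$Z{\left(X \right)} = - 3 X$
$\left(k + Z{\left(-4 \right)}\right)^{2} = \left(12 - -12\right)^{2} = \left(12 + 12\right)^{2} = 24^{2} = 576$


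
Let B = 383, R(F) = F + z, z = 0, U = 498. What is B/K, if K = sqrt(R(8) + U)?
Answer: 383*sqrt(506)/506 ≈ 17.026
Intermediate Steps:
R(F) = F (R(F) = F + 0 = F)
K = sqrt(506) (K = sqrt(8 + 498) = sqrt(506) ≈ 22.494)
B/K = 383/(sqrt(506)) = 383*(sqrt(506)/506) = 383*sqrt(506)/506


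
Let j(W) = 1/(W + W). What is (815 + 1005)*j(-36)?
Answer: -455/18 ≈ -25.278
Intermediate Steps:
j(W) = 1/(2*W)
(815 + 1005)*j(-36) = (815 + 1005)*((1/2)/(-36)) = 1820*((1/2)*(-1/36)) = 1820*(-1/72) = -455/18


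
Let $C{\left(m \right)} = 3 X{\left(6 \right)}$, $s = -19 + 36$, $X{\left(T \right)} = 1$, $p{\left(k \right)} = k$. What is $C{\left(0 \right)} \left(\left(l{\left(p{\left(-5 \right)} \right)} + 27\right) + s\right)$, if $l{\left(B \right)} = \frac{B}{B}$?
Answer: $135$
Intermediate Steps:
$l{\left(B \right)} = 1$
$s = 17$
$C{\left(m \right)} = 3$ ($C{\left(m \right)} = 3 \cdot 1 = 3$)
$C{\left(0 \right)} \left(\left(l{\left(p{\left(-5 \right)} \right)} + 27\right) + s\right) = 3 \left(\left(1 + 27\right) + 17\right) = 3 \left(28 + 17\right) = 3 \cdot 45 = 135$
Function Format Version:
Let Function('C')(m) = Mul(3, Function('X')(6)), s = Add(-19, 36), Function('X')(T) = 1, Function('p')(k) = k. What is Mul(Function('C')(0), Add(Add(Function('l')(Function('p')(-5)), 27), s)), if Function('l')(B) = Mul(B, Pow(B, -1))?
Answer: 135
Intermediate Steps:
Function('l')(B) = 1
s = 17
Function('C')(m) = 3 (Function('C')(m) = Mul(3, 1) = 3)
Mul(Function('C')(0), Add(Add(Function('l')(Function('p')(-5)), 27), s)) = Mul(3, Add(Add(1, 27), 17)) = Mul(3, Add(28, 17)) = Mul(3, 45) = 135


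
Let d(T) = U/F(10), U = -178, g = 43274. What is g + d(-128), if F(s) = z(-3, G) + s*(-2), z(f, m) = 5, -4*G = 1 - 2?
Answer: 649288/15 ≈ 43286.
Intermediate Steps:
G = 1/4 (G = -(1 - 2)/4 = -1/4*(-1) = 1/4 ≈ 0.25000)
F(s) = 5 - 2*s (F(s) = 5 + s*(-2) = 5 - 2*s)
d(T) = 178/15 (d(T) = -178/(5 - 2*10) = -178/(5 - 20) = -178/(-15) = -178*(-1/15) = 178/15)
g + d(-128) = 43274 + 178/15 = 649288/15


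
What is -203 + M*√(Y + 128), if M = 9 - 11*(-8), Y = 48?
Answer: -203 + 388*√11 ≈ 1083.8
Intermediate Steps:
M = 97 (M = 9 + 88 = 97)
-203 + M*√(Y + 128) = -203 + 97*√(48 + 128) = -203 + 97*√176 = -203 + 97*(4*√11) = -203 + 388*√11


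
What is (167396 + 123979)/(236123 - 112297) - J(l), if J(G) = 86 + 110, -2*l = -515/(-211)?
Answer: -23978521/123826 ≈ -193.65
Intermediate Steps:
l = -515/422 (l = -(-515)/(2*(-211)) = -(-515)*(-1)/(2*211) = -½*515/211 = -515/422 ≈ -1.2204)
J(G) = 196
(167396 + 123979)/(236123 - 112297) - J(l) = (167396 + 123979)/(236123 - 112297) - 1*196 = 291375/123826 - 196 = -23978521/123826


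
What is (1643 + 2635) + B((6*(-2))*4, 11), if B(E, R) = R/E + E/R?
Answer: 2256359/528 ≈ 4273.4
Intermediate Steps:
B(E, R) = E/R + R/E
(1643 + 2635) + B((6*(-2))*4, 11) = (1643 + 2635) + (((6*(-2))*4)/11 + 11/(((6*(-2))*4))) = 4278 + (-12*4*(1/11) + 11/((-12*4))) = 4278 + (-48*1/11 + 11/(-48)) = 4278 + (-48/11 + 11*(-1/48)) = 4278 + (-48/11 - 11/48) = 4278 - 2425/528 = 2256359/528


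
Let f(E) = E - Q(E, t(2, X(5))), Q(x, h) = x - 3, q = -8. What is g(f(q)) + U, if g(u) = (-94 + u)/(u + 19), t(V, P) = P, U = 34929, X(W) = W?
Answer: 768347/22 ≈ 34925.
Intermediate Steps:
Q(x, h) = -3 + x
f(E) = 3 (f(E) = E - (-3 + E) = E + (3 - E) = 3)
g(u) = (-94 + u)/(19 + u)
g(f(q)) + U = (-94 + 3)/(19 + 3) + 34929 = -91/22 + 34929 = 768347/22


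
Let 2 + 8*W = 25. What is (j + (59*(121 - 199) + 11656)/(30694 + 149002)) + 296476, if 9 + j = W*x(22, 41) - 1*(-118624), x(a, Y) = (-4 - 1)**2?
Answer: 4662694690/11231 ≈ 4.1516e+5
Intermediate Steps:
x(a, Y) = 25 (x(a, Y) = (-5)**2 = 25)
W = 23/8 (W = -1/4 + (1/8)*25 = -1/4 + 25/8 = 23/8 ≈ 2.8750)
j = 949495/8 (j = -9 + ((23/8)*25 - 1*(-118624)) = -9 + (575/8 + 118624) = -9 + 949567/8 = 949495/8 ≈ 1.1869e+5)
(j + (59*(121 - 199) + 11656)/(30694 + 149002)) + 296476 = (949495/8 + (59*(121 - 199) + 11656)/(30694 + 149002)) + 296476 = (949495/8 + (59*(-78) + 11656)/179696) + 296476 = (949495/8 + (-4602 + 11656)*(1/179696)) + 296476 = (949495/8 + 7054*(1/179696)) + 296476 = (949495/8 + 3527/89848) + 296476 = 1332972734/11231 + 296476 = 4662694690/11231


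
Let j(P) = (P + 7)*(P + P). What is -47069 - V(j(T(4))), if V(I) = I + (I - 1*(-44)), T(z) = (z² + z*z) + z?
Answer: -53305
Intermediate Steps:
T(z) = z + 2*z² (T(z) = (z² + z²) + z = 2*z² + z = z + 2*z²)
j(P) = 2*P*(7 + P) (j(P) = (7 + P)*(2*P) = 2*P*(7 + P))
V(I) = 44 + 2*I (V(I) = I + (I + 44) = I + (44 + I) = 44 + 2*I)
-47069 - V(j(T(4))) = -47069 - (44 + 2*(2*(4*(1 + 2*4))*(7 + 4*(1 + 2*4)))) = -47069 - (44 + 2*(2*(4*(1 + 8))*(7 + 4*(1 + 8)))) = -47069 - (44 + 2*(2*(4*9)*(7 + 4*9))) = -47069 - (44 + 2*(2*36*(7 + 36))) = -47069 - (44 + 2*(2*36*43)) = -47069 - (44 + 2*3096) = -47069 - (44 + 6192) = -47069 - 1*6236 = -47069 - 6236 = -53305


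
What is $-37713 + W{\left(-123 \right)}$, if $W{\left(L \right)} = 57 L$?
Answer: $-44724$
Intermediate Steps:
$-37713 + W{\left(-123 \right)} = -37713 + 57 \left(-123\right) = -37713 - 7011 = -44724$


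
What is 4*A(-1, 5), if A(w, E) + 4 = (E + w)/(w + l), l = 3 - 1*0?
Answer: -8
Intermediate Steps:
l = 3 (l = 3 + 0 = 3)
A(w, E) = -4 + (E + w)/(3 + w) (A(w, E) = -4 + (E + w)/(w + 3) = -4 + (E + w)/(3 + w))
4*A(-1, 5) = 4*((-12 + 5 - 3*(-1))/(3 - 1)) = 4*((-12 + 5 + 3)/2) = 4*((½)*(-4)) = 4*(-2) = -8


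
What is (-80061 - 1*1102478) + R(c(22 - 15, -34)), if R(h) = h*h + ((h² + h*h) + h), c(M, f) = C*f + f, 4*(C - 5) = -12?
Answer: -1151429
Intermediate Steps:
C = 2 (C = 5 + (¼)*(-12) = 5 - 3 = 2)
c(M, f) = 3*f (c(M, f) = 2*f + f = 3*f)
R(h) = h + 3*h² (R(h) = h² + ((h² + h²) + h) = h² + (2*h² + h) = h² + (h + 2*h²) = h + 3*h²)
(-80061 - 1*1102478) + R(c(22 - 15, -34)) = (-80061 - 1*1102478) + (3*(-34))*(1 + 3*(3*(-34))) = (-80061 - 1102478) - 102*(1 + 3*(-102)) = -1182539 - 102*(1 - 306) = -1182539 - 102*(-305) = -1182539 + 31110 = -1151429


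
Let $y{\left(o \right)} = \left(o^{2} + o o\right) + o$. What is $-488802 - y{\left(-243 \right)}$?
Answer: $-606657$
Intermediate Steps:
$y{\left(o \right)} = o + 2 o^{2}$ ($y{\left(o \right)} = \left(o^{2} + o^{2}\right) + o = 2 o^{2} + o = o + 2 o^{2}$)
$-488802 - y{\left(-243 \right)} = -488802 - - 243 \left(1 + 2 \left(-243\right)\right) = -488802 - - 243 \left(1 - 486\right) = -488802 - \left(-243\right) \left(-485\right) = -488802 - 117855 = -606657$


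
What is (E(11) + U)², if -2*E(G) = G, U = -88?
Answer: 34969/4 ≈ 8742.3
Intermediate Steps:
E(G) = -G/2
(E(11) + U)² = (-½*11 - 88)² = (-11/2 - 88)² = (-187/2)² = 34969/4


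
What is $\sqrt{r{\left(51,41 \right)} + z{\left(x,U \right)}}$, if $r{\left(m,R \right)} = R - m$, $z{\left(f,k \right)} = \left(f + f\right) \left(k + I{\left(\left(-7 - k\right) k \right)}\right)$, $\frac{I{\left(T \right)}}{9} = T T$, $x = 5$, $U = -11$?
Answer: $2 \sqrt{43530} \approx 417.28$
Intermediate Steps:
$I{\left(T \right)} = 9 T^{2}$ ($I{\left(T \right)} = 9 T T = 9 T^{2}$)
$z{\left(f,k \right)} = 2 f \left(k + 9 k^{2} \left(-7 - k\right)^{2}\right)$ ($z{\left(f,k \right)} = \left(f + f\right) \left(k + 9 \left(\left(-7 - k\right) k\right)^{2}\right) = 2 f \left(k + 9 \left(k \left(-7 - k\right)\right)^{2}\right) = 2 f \left(k + 9 k^{2} \left(-7 - k\right)^{2}\right)$)
$\sqrt{r{\left(51,41 \right)} + z{\left(x,U \right)}} = \sqrt{\left(41 - 51\right) + 2 \cdot 5 \left(-11\right) \left(1 + 9 \left(-11\right) \left(7 - 11\right)^{2}\right)} = \sqrt{\left(41 - 51\right) + 2 \cdot 5 \left(-11\right) \left(1 + 9 \left(-11\right) \left(-4\right)^{2}\right)} = \sqrt{-10 + 2 \cdot 5 \left(-11\right) \left(1 + 9 \left(-11\right) 16\right)} = \sqrt{-10 + 2 \cdot 5 \left(-11\right) \left(1 - 1584\right)} = \sqrt{-10 + 2 \cdot 5 \left(-11\right) \left(-1583\right)} = \sqrt{-10 + 174130} = \sqrt{174120} = 2 \sqrt{43530}$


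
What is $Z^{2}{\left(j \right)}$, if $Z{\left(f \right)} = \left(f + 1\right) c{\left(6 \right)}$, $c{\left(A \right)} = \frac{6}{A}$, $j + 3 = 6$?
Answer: $16$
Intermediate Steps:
$j = 3$ ($j = -3 + 6 = 3$)
$Z{\left(f \right)} = 1 + f$ ($Z{\left(f \right)} = \left(f + 1\right) \frac{6}{6} = \left(1 + f\right) 6 \cdot \frac{1}{6} = \left(1 + f\right) 1 = 1 + f$)
$Z^{2}{\left(j \right)} = \left(1 + 3\right)^{2} = 4^{2} = 16$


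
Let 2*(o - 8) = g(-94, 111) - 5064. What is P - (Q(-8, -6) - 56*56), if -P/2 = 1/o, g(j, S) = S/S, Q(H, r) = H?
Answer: 15867772/5047 ≈ 3144.0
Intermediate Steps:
g(j, S) = 1
o = -5047/2 (o = 8 + (1 - 5064)/2 = 8 + (½)*(-5063) = 8 - 5063/2 = -5047/2 ≈ -2523.5)
P = 4/5047 (P = -2/(-5047/2) = -2*(-2/5047) = 4/5047 ≈ 0.00079255)
P - (Q(-8, -6) - 56*56) = 4/5047 - (-8 - 56*56) = 4/5047 - (-8 - 3136) = 4/5047 - 1*(-3144) = 4/5047 + 3144 = 15867772/5047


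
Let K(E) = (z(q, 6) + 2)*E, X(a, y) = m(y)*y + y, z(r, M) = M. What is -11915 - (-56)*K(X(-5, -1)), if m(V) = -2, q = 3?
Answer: -11467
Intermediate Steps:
X(a, y) = -y (X(a, y) = -2*y + y = -y)
K(E) = 8*E (K(E) = (6 + 2)*E = 8*E)
-11915 - (-56)*K(X(-5, -1)) = -11915 - (-56)*8*(-1*(-1)) = -11915 - (-56)*8*1 = -11915 - (-56)*8 = -11915 - 1*(-448) = -11915 + 448 = -11467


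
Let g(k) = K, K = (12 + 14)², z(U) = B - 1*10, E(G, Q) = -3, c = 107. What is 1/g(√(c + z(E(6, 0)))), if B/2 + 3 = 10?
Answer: 1/676 ≈ 0.0014793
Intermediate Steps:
B = 14 (B = -6 + 2*10 = -6 + 20 = 14)
z(U) = 4 (z(U) = 14 - 1*10 = 14 - 10 = 4)
K = 676 (K = 26² = 676)
g(k) = 676
1/g(√(c + z(E(6, 0)))) = 1/676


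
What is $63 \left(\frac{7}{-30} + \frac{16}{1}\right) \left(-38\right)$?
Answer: $- \frac{188727}{5} \approx -37745.0$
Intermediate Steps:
$63 \left(\frac{7}{-30} + \frac{16}{1}\right) \left(-38\right) = 63 \left(7 \left(- \frac{1}{30}\right) + 16 \cdot 1\right) \left(-38\right) = 63 \left(- \frac{7}{30} + 16\right) \left(-38\right) = 63 \cdot \frac{473}{30} \left(-38\right) = \frac{9933}{10} \left(-38\right) = - \frac{188727}{5}$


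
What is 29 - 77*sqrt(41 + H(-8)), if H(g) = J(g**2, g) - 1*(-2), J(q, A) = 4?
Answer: 29 - 77*sqrt(47) ≈ -498.89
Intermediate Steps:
H(g) = 6 (H(g) = 4 - 1*(-2) = 4 + 2 = 6)
29 - 77*sqrt(41 + H(-8)) = 29 - 77*sqrt(41 + 6) = 29 - 77*sqrt(47)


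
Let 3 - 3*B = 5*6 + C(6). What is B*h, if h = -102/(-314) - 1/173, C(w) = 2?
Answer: -251314/81483 ≈ -3.0843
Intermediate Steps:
h = 8666/27161 (h = -102*(-1/314) - 1*1/173 = 51/157 - 1/173 = 8666/27161 ≈ 0.31906)
B = -29/3 (B = 1 - (5*6 + 2)/3 = 1 - (30 + 2)/3 = 1 - 1/3*32 = 1 - 32/3 = -29/3 ≈ -9.6667)
B*h = -29/3*8666/27161 = -251314/81483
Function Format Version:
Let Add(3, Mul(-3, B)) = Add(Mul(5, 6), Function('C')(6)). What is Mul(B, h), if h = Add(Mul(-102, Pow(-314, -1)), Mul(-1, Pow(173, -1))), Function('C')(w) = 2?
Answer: Rational(-251314, 81483) ≈ -3.0843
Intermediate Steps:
h = Rational(8666, 27161) (h = Add(Mul(-102, Rational(-1, 314)), Mul(-1, Rational(1, 173))) = Add(Rational(51, 157), Rational(-1, 173)) = Rational(8666, 27161) ≈ 0.31906)
B = Rational(-29, 3) (B = Add(1, Mul(Rational(-1, 3), Add(Mul(5, 6), 2))) = Add(1, Mul(Rational(-1, 3), Add(30, 2))) = Add(1, Mul(Rational(-1, 3), 32)) = Add(1, Rational(-32, 3)) = Rational(-29, 3) ≈ -9.6667)
Mul(B, h) = Mul(Rational(-29, 3), Rational(8666, 27161)) = Rational(-251314, 81483)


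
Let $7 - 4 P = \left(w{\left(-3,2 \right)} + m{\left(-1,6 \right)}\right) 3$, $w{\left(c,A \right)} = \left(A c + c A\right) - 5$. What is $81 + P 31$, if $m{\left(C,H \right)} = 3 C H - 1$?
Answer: $\frac{3889}{4} \approx 972.25$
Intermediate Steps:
$w{\left(c,A \right)} = -5 + 2 A c$ ($w{\left(c,A \right)} = \left(A c + A c\right) - 5 = 2 A c - 5 = -5 + 2 A c$)
$m{\left(C,H \right)} = -1 + 3 C H$ ($m{\left(C,H \right)} = 3 C H - 1 = -1 + 3 C H$)
$P = \frac{115}{4}$ ($P = \frac{7}{4} - \frac{\left(\left(-5 + 2 \cdot 2 \left(-3\right)\right) + \left(-1 + 3 \left(-1\right) 6\right)\right) 3}{4} = \frac{7}{4} - \frac{\left(\left(-5 - 12\right) - 19\right) 3}{4} = \frac{7}{4} - \frac{\left(-17 - 19\right) 3}{4} = \frac{7}{4} - \frac{\left(-36\right) 3}{4} = \frac{7}{4} - -27 = \frac{7}{4} + 27 = \frac{115}{4} \approx 28.75$)
$81 + P 31 = 81 + \frac{115}{4} \cdot 31 = 81 + \frac{3565}{4} = \frac{3889}{4}$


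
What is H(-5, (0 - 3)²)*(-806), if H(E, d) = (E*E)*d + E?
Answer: -177320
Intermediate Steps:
H(E, d) = E + d*E² (H(E, d) = E²*d + E = d*E² + E = E + d*E²)
H(-5, (0 - 3)²)*(-806) = -5*(1 - 5*(0 - 3)²)*(-806) = -5*(1 - 5*(-3)²)*(-806) = -5*(1 - 5*9)*(-806) = -5*(1 - 45)*(-806) = -5*(-44)*(-806) = 220*(-806) = -177320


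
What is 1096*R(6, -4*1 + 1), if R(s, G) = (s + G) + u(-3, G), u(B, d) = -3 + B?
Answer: -3288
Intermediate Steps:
R(s, G) = -6 + G + s (R(s, G) = (s + G) + (-3 - 3) = (G + s) - 6 = -6 + G + s)
1096*R(6, -4*1 + 1) = 1096*(-6 + (-4*1 + 1) + 6) = 1096*(-6 + (-4 + 1) + 6) = 1096*(-6 - 3 + 6) = 1096*(-3) = -3288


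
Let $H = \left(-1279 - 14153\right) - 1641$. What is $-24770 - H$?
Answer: $-7697$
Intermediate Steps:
$H = -17073$ ($H = -15432 - 1641 = -17073$)
$-24770 - H = -24770 - -17073 = -24770 + 17073 = -7697$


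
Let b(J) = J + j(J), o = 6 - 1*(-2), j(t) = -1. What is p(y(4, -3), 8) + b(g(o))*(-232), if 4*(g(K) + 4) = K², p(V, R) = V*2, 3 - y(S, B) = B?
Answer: -2540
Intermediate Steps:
y(S, B) = 3 - B
p(V, R) = 2*V
o = 8 (o = 6 + 2 = 8)
g(K) = -4 + K²/4
b(J) = -1 + J (b(J) = J - 1 = -1 + J)
p(y(4, -3), 8) + b(g(o))*(-232) = 2*(3 - 1*(-3)) + (-1 + (-4 + (¼)*8²))*(-232) = 2*(3 + 3) + (-1 + (-4 + (¼)*64))*(-232) = 2*6 + (-1 + (-4 + 16))*(-232) = 12 + (-1 + 12)*(-232) = 12 + 11*(-232) = 12 - 2552 = -2540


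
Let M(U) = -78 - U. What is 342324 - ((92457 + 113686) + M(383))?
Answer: 136642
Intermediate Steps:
342324 - ((92457 + 113686) + M(383)) = 342324 - ((92457 + 113686) + (-78 - 1*383)) = 342324 - (206143 + (-78 - 383)) = 342324 - (206143 - 461) = 342324 - 1*205682 = 342324 - 205682 = 136642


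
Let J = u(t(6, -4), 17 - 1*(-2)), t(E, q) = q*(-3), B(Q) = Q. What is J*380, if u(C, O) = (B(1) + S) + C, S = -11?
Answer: 760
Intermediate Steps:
t(E, q) = -3*q
u(C, O) = -10 + C (u(C, O) = (1 - 11) + C = -10 + C)
J = 2 (J = -10 - 3*(-4) = -10 + 12 = 2)
J*380 = 2*380 = 760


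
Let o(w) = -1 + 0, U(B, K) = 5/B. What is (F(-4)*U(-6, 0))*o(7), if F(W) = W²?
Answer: 40/3 ≈ 13.333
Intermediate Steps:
o(w) = -1
(F(-4)*U(-6, 0))*o(7) = ((-4)²*(5/(-6)))*(-1) = (16*(5*(-⅙)))*(-1) = (16*(-⅚))*(-1) = -40/3*(-1) = 40/3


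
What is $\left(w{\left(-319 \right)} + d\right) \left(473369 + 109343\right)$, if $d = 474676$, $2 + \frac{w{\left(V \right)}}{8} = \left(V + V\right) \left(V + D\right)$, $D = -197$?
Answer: $1811257694688$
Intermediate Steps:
$w{\left(V \right)} = -16 + 16 V \left(-197 + V\right)$ ($w{\left(V \right)} = -16 + 8 \left(V + V\right) \left(V - 197\right) = -16 + 8 \cdot 2 V \left(-197 + V\right) = -16 + 16 V \left(-197 + V\right)$)
$\left(w{\left(-319 \right)} + d\right) \left(473369 + 109343\right) = \left(\left(-16 - -1005488 + 16 \left(-319\right)^{2}\right) + 474676\right) \left(473369 + 109343\right) = \left(\left(-16 + 1005488 + 16 \cdot 101761\right) + 474676\right) 582712 = \left(\left(-16 + 1005488 + 1628176\right) + 474676\right) 582712 = \left(2633648 + 474676\right) 582712 = 3108324 \cdot 582712 = 1811257694688$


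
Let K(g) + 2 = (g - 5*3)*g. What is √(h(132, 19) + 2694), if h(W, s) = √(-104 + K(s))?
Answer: √(2694 + I*√30) ≈ 51.904 + 0.0528*I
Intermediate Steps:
K(g) = -2 + g*(-15 + g) (K(g) = -2 + (g - 5*3)*g = -2 + (g - 15)*g = -2 + (-15 + g)*g = -2 + g*(-15 + g))
h(W, s) = √(-106 + s² - 15*s) (h(W, s) = √(-104 + (-2 + s² - 15*s)) = √(-106 + s² - 15*s))
√(h(132, 19) + 2694) = √(√(-106 + 19² - 15*19) + 2694) = √(√(-106 + 361 - 285) + 2694) = √(√(-30) + 2694) = √(I*√30 + 2694) = √(2694 + I*√30)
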